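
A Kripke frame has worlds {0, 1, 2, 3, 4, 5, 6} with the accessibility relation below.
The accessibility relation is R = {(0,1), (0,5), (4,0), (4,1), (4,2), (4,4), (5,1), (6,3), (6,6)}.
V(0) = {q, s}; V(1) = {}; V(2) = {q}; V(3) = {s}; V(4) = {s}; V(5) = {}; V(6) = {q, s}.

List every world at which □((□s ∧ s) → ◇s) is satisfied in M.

Recall that □ψ holds at a world iff ψ holds at every accessible world, and ◇ψ holds iff ψ holds at some accessible world.
Let φ = □((□s ∧ s) → ◇s). Evaluate φ at each world:
  0 (successors {1, 5}): φ is true.
  1 (successors ∅): φ is true.
  2 (successors ∅): φ is true.
  3 (successors ∅): φ is true.
  4 (successors {0, 1, 2, 4}): φ is true.
  5 (successors {1}): φ is true.
  6 (successors {3, 6}): φ is false.
For instance, at 0:
  At 0: □((□s ∧ s) → ◇s) requires (□s ∧ s) → ◇s at every successor {1, 5}.
      At 1: □s ∧ s is false, ◇s is false, so (□s ∧ s) → ◇s is true.
      At 5: □s ∧ s is false, ◇s is false, so (□s ∧ s) → ◇s is true.
  So □((□s ∧ s) → ◇s) is true at 0.
Satisfying worlds: {0, 1, 2, 3, 4, 5}

0, 1, 2, 3, 4, 5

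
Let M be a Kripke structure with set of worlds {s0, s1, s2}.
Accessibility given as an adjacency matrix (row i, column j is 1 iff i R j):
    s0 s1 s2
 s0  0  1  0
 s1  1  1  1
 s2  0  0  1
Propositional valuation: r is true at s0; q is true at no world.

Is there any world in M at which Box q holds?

No

Recall that Box ψ holds at a world iff ψ holds at every accessible world, and Dia ψ holds iff ψ holds at some accessible world.
Let φ = Box q. Evaluate φ at each world:
  s0 (successors {s1}): φ is false.
  s1 (successors {s0, s1, s2}): φ is false.
  s2 (successors {s2}): φ is false.
For instance, at s2:
  At s2: Box q requires q at every successor {s2}.
    q fails at s2, so Box q is false at s2.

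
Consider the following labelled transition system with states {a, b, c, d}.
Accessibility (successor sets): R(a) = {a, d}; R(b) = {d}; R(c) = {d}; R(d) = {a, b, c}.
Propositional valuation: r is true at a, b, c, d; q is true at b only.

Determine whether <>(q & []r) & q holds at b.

No

At b: <>(q & []r) is false, q is true, so <>(q & []r) & q is false.
  At b: <>(q & []r) requires q & []r at some successor in {d}.
    At d: q & []r is false.
  So <>(q & []r) is false at b.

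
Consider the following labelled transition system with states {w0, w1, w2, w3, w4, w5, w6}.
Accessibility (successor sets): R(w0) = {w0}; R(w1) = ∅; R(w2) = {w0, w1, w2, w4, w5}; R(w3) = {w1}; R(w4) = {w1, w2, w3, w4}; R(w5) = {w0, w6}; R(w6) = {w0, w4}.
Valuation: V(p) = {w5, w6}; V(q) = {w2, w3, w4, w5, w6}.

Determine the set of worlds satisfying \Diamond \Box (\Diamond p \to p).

w0, w2, w3, w4, w5, w6

Recall that \Box ψ holds at a world iff ψ holds at every accessible world, and \Diamond ψ holds iff ψ holds at some accessible world.
Let φ = \Diamond \Box (\Diamond p \to p). Evaluate φ at each world:
  w0 (successors {w0}): φ is true.
  w1 (successors ∅): φ is false.
  w2 (successors {w0, w1, w2, w4, w5}): φ is true.
  w3 (successors {w1}): φ is true.
  w4 (successors {w1, w2, w3, w4}): φ is true.
  w5 (successors {w0, w6}): φ is true.
  w6 (successors {w0, w4}): φ is true.
For instance, at w3:
  At w3: \Diamond \Box (\Diamond p \to p) requires \Box (\Diamond p \to p) at some successor in {w1}.
    \Box (\Diamond p \to p) holds at w1, so \Diamond \Box (\Diamond p \to p) is true at w3.
      At w1: no accessible worlds, so \Box (\Diamond p \to p) holds vacuously.
Satisfying worlds: {w0, w2, w3, w4, w5, w6}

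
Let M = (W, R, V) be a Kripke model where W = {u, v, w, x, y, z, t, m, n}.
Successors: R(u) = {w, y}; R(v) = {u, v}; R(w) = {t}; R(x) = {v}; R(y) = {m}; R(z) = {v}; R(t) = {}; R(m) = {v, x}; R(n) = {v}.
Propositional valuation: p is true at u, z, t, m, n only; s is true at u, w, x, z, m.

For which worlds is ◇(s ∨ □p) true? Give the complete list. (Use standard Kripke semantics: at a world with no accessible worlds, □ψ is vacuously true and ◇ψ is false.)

Let φ = ◇(s ∨ □p). Evaluate φ at each world:
  u (successors {w, y}): φ is true.
  v (successors {u, v}): φ is true.
  w (successors {t}): φ is true.
  x (successors {v}): φ is false.
  y (successors {m}): φ is true.
  z (successors {v}): φ is false.
  t (successors ∅): φ is false.
  m (successors {v, x}): φ is true.
  n (successors {v}): φ is false.
For instance, at z:
  At z: ◇(s ∨ □p) requires s ∨ □p at some successor in {v}.
    At v: s ∨ □p is false.
  So ◇(s ∨ □p) is false at z.
Satisfying worlds: {u, v, w, y, m}

u, v, w, y, m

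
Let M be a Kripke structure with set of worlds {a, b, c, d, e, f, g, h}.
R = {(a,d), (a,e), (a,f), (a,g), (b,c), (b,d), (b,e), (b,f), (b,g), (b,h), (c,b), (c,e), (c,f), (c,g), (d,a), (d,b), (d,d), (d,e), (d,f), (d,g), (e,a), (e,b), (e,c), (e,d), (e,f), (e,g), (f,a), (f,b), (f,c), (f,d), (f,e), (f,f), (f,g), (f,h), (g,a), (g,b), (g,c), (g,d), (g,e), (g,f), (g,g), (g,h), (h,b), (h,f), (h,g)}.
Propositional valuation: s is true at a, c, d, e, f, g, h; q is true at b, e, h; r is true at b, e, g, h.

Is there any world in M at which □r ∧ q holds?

No

Recall that □ψ holds at a world iff ψ holds at every accessible world, and ◇ψ holds iff ψ holds at some accessible world.
Let φ = □r ∧ q. Evaluate φ at each world:
  a (successors {d, e, f, g}): φ is false.
  b (successors {c, d, e, f, g, h}): φ is false.
  c (successors {b, e, f, g}): φ is false.
  d (successors {a, b, d, e, f, g}): φ is false.
  e (successors {a, b, c, d, f, g}): φ is false.
  f (successors {a, b, c, d, e, f, g, h}): φ is false.
  g (successors {a, b, c, d, e, f, g, h}): φ is false.
  h (successors {b, f, g}): φ is false.
For instance, at g:
  At g: □r is false, q is false, so □r ∧ q is false.
    At g: □r requires r at every successor {a, b, c, d, e, f, g, h}.
      r fails at a, so □r is false at g.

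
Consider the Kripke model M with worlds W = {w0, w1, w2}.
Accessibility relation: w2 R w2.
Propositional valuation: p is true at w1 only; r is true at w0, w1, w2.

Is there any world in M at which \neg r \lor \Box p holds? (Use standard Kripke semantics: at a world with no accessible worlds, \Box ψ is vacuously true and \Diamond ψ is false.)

Let φ = \neg r \lor \Box p. Evaluate φ at each world:
  w0 (successors ∅): φ is true.
  w1 (successors ∅): φ is true.
  w2 (successors {w2}): φ is false.
Detail at w0 (witness):
  At w0: \neg r is false, \Box p is true, so \neg r \lor \Box p is true.
    At w0: no accessible worlds, so \Box p holds vacuously.

Yes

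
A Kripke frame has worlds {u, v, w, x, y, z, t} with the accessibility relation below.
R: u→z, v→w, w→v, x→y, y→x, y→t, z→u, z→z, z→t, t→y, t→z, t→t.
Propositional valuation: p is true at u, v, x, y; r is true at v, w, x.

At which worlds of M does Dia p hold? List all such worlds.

Let φ = Dia p. Evaluate φ at each world:
  u (successors {z}): φ is false.
  v (successors {w}): φ is false.
  w (successors {v}): φ is true.
  x (successors {y}): φ is true.
  y (successors {x, t}): φ is true.
  z (successors {u, z, t}): φ is true.
  t (successors {y, z, t}): φ is true.
For instance, at t:
  At t: Dia p requires p at some successor in {y, z, t}.
    p holds at y, so Dia p is true at t.
Satisfying worlds: {w, x, y, z, t}

w, x, y, z, t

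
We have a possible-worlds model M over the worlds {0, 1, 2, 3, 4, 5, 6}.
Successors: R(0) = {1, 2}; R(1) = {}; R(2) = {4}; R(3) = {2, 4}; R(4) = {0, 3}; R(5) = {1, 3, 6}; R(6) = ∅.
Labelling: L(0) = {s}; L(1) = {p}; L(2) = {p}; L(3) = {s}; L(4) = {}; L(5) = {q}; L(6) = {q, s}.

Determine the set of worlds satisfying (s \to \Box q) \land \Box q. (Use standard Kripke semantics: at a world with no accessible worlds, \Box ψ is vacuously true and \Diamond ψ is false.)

1, 6

Let φ = (s \to \Box q) \land \Box q. Evaluate φ at each world:
  0 (successors {1, 2}): φ is false.
  1 (successors ∅): φ is true.
  2 (successors {4}): φ is false.
  3 (successors {2, 4}): φ is false.
  4 (successors {0, 3}): φ is false.
  5 (successors {1, 3, 6}): φ is false.
  6 (successors ∅): φ is true.
For instance, at 4:
  At 4: s \to \Box q is true, \Box q is false, so (s \to \Box q) \land \Box q is false.
    At 4: s is false, \Box q is false, so s \to \Box q is true.
      At 4: \Box q requires q at every successor {0, 3}.
        q fails at 0, so \Box q is false at 4.
    At 4: \Box q requires q at every successor {0, 3}.
      q fails at 0, so \Box q is false at 4.
Satisfying worlds: {1, 6}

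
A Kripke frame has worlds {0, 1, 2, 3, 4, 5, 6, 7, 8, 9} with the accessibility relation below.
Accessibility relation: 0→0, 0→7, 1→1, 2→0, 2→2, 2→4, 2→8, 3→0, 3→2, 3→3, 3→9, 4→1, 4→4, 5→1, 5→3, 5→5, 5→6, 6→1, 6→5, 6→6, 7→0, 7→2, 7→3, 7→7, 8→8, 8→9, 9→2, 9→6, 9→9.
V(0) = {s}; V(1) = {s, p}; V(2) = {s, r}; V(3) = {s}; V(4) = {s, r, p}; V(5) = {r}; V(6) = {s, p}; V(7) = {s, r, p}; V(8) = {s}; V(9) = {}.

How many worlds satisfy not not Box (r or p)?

Recall that Box ψ holds at a world iff ψ holds at every accessible world, and Dia ψ holds iff ψ holds at some accessible world.
Let φ = not not Box (r or p). Evaluate φ at each world:
  0 (successors {0, 7}): φ is false.
  1 (successors {1}): φ is true.
  2 (successors {0, 2, 4, 8}): φ is false.
  3 (successors {0, 2, 3, 9}): φ is false.
  4 (successors {1, 4}): φ is true.
  5 (successors {1, 3, 5, 6}): φ is false.
  6 (successors {1, 5, 6}): φ is true.
  7 (successors {0, 2, 3, 7}): φ is false.
  8 (successors {8, 9}): φ is false.
  9 (successors {2, 6, 9}): φ is false.
For instance, at 8:
  At 8: not Box (r or p) is true, so not not Box (r or p) is false.
    At 8: Box (r or p) is false, so not Box (r or p) is true.
      At 8: Box (r or p) requires r or p at every successor {8, 9}.
        r or p fails at 8, so Box (r or p) is false at 8.
Satisfying worlds: {1, 4, 6}

3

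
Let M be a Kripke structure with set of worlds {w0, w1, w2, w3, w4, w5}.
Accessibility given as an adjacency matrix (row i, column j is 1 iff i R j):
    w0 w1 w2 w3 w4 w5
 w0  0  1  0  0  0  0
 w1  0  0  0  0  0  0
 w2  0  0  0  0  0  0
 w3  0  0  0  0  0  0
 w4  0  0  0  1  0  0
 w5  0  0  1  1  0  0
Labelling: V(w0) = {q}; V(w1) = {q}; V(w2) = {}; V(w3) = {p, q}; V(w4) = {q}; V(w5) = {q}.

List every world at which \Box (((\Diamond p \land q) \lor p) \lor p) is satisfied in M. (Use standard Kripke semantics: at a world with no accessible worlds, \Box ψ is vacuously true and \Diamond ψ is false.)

Let φ = \Box (((\Diamond p \land q) \lor p) \lor p). Evaluate φ at each world:
  w0 (successors {w1}): φ is false.
  w1 (successors ∅): φ is true.
  w2 (successors ∅): φ is true.
  w3 (successors ∅): φ is true.
  w4 (successors {w3}): φ is true.
  w5 (successors {w2, w3}): φ is false.
For instance, at w4:
  At w4: \Box (((\Diamond p \land q) \lor p) \lor p) requires ((\Diamond p \land q) \lor p) \lor p at every successor {w3}.
      At w3: (\Diamond p \land q) \lor p is true, p is true, so ((\Diamond p \land q) \lor p) \lor p is true.
  So \Box (((\Diamond p \land q) \lor p) \lor p) is true at w4.
Satisfying worlds: {w1, w2, w3, w4}

w1, w2, w3, w4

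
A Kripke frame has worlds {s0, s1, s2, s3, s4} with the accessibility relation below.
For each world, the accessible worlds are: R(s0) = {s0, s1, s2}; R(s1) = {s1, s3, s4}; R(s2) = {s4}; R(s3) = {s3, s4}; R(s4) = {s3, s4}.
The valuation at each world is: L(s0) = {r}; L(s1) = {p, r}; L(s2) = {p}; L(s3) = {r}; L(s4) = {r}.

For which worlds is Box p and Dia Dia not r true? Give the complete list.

none

Recall that Box ψ holds at a world iff ψ holds at every accessible world, and Dia ψ holds iff ψ holds at some accessible world.
Let φ = Box p and Dia Dia not r. Evaluate φ at each world:
  s0 (successors {s0, s1, s2}): φ is false.
  s1 (successors {s1, s3, s4}): φ is false.
  s2 (successors {s4}): φ is false.
  s3 (successors {s3, s4}): φ is false.
  s4 (successors {s3, s4}): φ is false.
For instance, at s0:
  At s0: Box p is false, Dia Dia not r is true, so Box p and Dia Dia not r is false.
    At s0: Box p requires p at every successor {s0, s1, s2}.
      p fails at s0, so Box p is false at s0.
    At s0: Dia Dia not r requires Dia not r at some successor in {s0, s1, s2}.
      Dia not r holds at s0, so Dia Dia not r is true at s0.
Satisfying worlds: none.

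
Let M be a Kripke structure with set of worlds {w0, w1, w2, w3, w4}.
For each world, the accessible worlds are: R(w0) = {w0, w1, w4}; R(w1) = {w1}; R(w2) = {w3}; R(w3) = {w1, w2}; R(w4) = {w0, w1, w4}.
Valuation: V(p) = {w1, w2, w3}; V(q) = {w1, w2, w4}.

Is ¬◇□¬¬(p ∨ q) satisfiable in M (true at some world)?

No

Let φ = ¬◇□¬¬(p ∨ q). Evaluate φ at each world:
  w0 (successors {w0, w1, w4}): φ is false.
  w1 (successors {w1}): φ is false.
  w2 (successors {w3}): φ is false.
  w3 (successors {w1, w2}): φ is false.
  w4 (successors {w0, w1, w4}): φ is false.
For instance, at w4:
  At w4: ◇□¬¬(p ∨ q) is true, so ¬◇□¬¬(p ∨ q) is false.
    At w4: ◇□¬¬(p ∨ q) requires □¬¬(p ∨ q) at some successor in {w0, w1, w4}.
      □¬¬(p ∨ q) holds at w1, so ◇□¬¬(p ∨ q) is true at w4.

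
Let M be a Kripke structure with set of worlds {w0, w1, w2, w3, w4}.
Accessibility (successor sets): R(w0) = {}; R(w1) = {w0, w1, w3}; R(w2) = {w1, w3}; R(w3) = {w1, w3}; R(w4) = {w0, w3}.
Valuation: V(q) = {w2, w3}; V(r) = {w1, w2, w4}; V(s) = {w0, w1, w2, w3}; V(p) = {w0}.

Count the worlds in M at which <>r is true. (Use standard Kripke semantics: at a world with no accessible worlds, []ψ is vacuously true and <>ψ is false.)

3

Recall that <>ψ holds at a world iff ψ holds at some accessible world.
Let φ = <>r. Evaluate φ at each world:
  w0 (successors ∅): φ is false.
  w1 (successors {w0, w1, w3}): φ is true.
  w2 (successors {w1, w3}): φ is true.
  w3 (successors {w1, w3}): φ is true.
  w4 (successors {w0, w3}): φ is false.
For instance, at w3:
  At w3: <>r requires r at some successor in {w1, w3}.
    r holds at w1, so <>r is true at w3.
Satisfying worlds: {w1, w2, w3}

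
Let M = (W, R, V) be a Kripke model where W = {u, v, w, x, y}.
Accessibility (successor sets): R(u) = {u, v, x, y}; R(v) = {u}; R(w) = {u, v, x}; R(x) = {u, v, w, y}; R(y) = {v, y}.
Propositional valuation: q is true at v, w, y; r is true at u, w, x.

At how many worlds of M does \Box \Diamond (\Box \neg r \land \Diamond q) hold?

Recall that \Box ψ holds at a world iff ψ holds at every accessible world, and \Diamond ψ holds iff ψ holds at some accessible world.
Let φ = \Box \Diamond (\Box \neg r \land \Diamond q). Evaluate φ at each world:
  u (successors {u, v, x, y}): φ is false.
  v (successors {u}): φ is true.
  w (successors {u, v, x}): φ is false.
  x (successors {u, v, w, y}): φ is false.
  y (successors {v, y}): φ is false.
For instance, at u:
  At u: \Box \Diamond (\Box \neg r \land \Diamond q) requires \Diamond (\Box \neg r \land \Diamond q) at every successor {u, v, x, y}.
    \Diamond (\Box \neg r \land \Diamond q) fails at v, so \Box \Diamond (\Box \neg r \land \Diamond q) is false at u.
      At v: \Diamond (\Box \neg r \land \Diamond q) requires \Box \neg r \land \Diamond q at some successor in {u}.
        At u: \Box \neg r \land \Diamond q is false.
      So \Diamond (\Box \neg r \land \Diamond q) is false at v.
Satisfying worlds: {v}

1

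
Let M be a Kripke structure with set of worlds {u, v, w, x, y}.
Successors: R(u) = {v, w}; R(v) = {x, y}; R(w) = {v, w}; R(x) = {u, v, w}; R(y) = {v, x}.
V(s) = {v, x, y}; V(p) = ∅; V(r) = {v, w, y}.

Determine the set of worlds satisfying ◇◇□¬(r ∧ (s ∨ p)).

Let φ = ◇◇□¬(r ∧ (s ∨ p)). Evaluate φ at each world:
  u (successors {v, w}): φ is false.
  v (successors {x, y}): φ is false.
  w (successors {v, w}): φ is false.
  x (successors {u, v, w}): φ is false.
  y (successors {v, x}): φ is false.
For instance, at u:
  At u: ◇◇□¬(r ∧ (s ∨ p)) requires ◇□¬(r ∧ (s ∨ p)) at some successor in {v, w}.
    At v: ◇□¬(r ∧ (s ∨ p)) is false.
    At w: ◇□¬(r ∧ (s ∨ p)) is false.
  So ◇◇□¬(r ∧ (s ∨ p)) is false at u.
Satisfying worlds: none.

none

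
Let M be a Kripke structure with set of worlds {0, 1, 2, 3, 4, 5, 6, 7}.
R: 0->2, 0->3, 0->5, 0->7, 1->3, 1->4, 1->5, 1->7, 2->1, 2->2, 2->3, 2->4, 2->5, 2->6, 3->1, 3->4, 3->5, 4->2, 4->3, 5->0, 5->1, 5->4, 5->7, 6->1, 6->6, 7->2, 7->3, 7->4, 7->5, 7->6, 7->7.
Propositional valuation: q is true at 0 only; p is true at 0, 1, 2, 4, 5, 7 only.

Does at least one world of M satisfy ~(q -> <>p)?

No

Let φ = ~(q -> <>p). Evaluate φ at each world:
  0 (successors {2, 3, 5, 7}): φ is false.
  1 (successors {3, 4, 5, 7}): φ is false.
  2 (successors {1, 2, 3, 4, 5, 6}): φ is false.
  3 (successors {1, 4, 5}): φ is false.
  4 (successors {2, 3}): φ is false.
  5 (successors {0, 1, 4, 7}): φ is false.
  6 (successors {1, 6}): φ is false.
  7 (successors {2, 3, 4, 5, 6, 7}): φ is false.
For instance, at 0:
  At 0: q -> <>p is true, so ~(q -> <>p) is false.
    At 0: q is true, <>p is true, so q -> <>p is true.
      At 0: <>p requires p at some successor in {2, 3, 5, 7}.
        p holds at 2, so <>p is true at 0.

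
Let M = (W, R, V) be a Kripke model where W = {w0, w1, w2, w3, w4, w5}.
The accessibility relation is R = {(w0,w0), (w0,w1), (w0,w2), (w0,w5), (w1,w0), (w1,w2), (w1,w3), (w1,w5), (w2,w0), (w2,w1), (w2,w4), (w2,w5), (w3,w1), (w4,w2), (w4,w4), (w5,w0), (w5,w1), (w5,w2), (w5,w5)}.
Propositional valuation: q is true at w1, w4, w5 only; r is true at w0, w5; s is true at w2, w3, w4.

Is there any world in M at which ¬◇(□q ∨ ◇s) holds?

Let φ = ¬◇(□q ∨ ◇s). Evaluate φ at each world:
  w0 (successors {w0, w1, w2, w5}): φ is false.
  w1 (successors {w0, w2, w3, w5}): φ is false.
  w2 (successors {w0, w1, w4, w5}): φ is false.
  w3 (successors {w1}): φ is false.
  w4 (successors {w2, w4}): φ is false.
  w5 (successors {w0, w1, w2, w5}): φ is false.
For instance, at w0:
  At w0: ◇(□q ∨ ◇s) is true, so ¬◇(□q ∨ ◇s) is false.
    At w0: ◇(□q ∨ ◇s) requires □q ∨ ◇s at some successor in {w0, w1, w2, w5}.
      □q ∨ ◇s holds at w0, so ◇(□q ∨ ◇s) is true at w0.

No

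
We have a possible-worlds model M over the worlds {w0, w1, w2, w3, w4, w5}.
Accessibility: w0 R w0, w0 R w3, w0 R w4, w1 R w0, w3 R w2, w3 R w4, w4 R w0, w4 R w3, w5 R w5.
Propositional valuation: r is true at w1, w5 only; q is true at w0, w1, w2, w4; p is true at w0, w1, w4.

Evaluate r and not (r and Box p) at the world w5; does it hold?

Recall that Box ψ holds at a world iff ψ holds at every accessible world, and Dia ψ holds iff ψ holds at some accessible world.
At w5: r is true, not (r and Box p) is true, so r and not (r and Box p) is true.
  At w5: r and Box p is false, so not (r and Box p) is true.
    At w5: r is true, Box p is false, so r and Box p is false.
      At w5: Box p requires p at every successor {w5}.
        p fails at w5, so Box p is false at w5.

Yes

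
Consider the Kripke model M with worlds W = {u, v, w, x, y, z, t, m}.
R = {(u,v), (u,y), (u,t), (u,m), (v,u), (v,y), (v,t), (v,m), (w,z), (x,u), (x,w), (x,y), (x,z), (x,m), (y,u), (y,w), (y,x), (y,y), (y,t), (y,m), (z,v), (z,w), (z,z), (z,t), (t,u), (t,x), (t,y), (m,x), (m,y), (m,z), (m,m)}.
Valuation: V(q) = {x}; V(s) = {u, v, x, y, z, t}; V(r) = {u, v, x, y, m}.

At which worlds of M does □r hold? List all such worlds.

Recall that □ψ holds at a world iff ψ holds at every accessible world, and ◇ψ holds iff ψ holds at some accessible world.
Let φ = □r. Evaluate φ at each world:
  u (successors {v, y, t, m}): φ is false.
  v (successors {u, y, t, m}): φ is false.
  w (successors {z}): φ is false.
  x (successors {u, w, y, z, m}): φ is false.
  y (successors {u, w, x, y, t, m}): φ is false.
  z (successors {v, w, z, t}): φ is false.
  t (successors {u, x, y}): φ is true.
  m (successors {x, y, z, m}): φ is false.
For instance, at t:
  At t: □r requires r at every successor {u, x, y}.
    At u: r is true.
    At x: r is true.
    At y: r is true.
  So □r is true at t.
Satisfying worlds: {t}

t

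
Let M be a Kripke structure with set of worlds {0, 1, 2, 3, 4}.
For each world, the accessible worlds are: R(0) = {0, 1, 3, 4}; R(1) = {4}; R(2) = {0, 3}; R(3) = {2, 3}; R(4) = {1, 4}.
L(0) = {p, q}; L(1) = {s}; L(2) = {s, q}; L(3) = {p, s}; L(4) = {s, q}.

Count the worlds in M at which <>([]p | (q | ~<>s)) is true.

Recall that []ψ holds at a world iff ψ holds at every accessible world, and <>ψ holds iff ψ holds at some accessible world.
Let φ = <>([]p | (q | ~<>s)). Evaluate φ at each world:
  0 (successors {0, 1, 3, 4}): φ is true.
  1 (successors {4}): φ is true.
  2 (successors {0, 3}): φ is true.
  3 (successors {2, 3}): φ is true.
  4 (successors {1, 4}): φ is true.
For instance, at 3:
  At 3: <>([]p | (q | ~<>s)) requires []p | (q | ~<>s) at some successor in {2, 3}.
    []p | (q | ~<>s) holds at 2, so <>([]p | (q | ~<>s)) is true at 3.
      At 2: []p is true, q | ~<>s is true, so []p | (q | ~<>s) is true.
Satisfying worlds: {0, 1, 2, 3, 4}

5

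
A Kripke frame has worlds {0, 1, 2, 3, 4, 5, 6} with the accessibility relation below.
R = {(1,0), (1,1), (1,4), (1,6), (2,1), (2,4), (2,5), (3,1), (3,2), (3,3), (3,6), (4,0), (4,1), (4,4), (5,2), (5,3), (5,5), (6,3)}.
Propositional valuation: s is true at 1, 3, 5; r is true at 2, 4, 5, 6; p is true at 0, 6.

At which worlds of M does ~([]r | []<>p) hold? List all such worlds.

1, 2, 3, 4, 5

Let φ = ~([]r | []<>p). Evaluate φ at each world:
  0 (successors ∅): φ is false.
  1 (successors {0, 1, 4, 6}): φ is true.
  2 (successors {1, 4, 5}): φ is true.
  3 (successors {1, 2, 3, 6}): φ is true.
  4 (successors {0, 1, 4}): φ is true.
  5 (successors {2, 3, 5}): φ is true.
  6 (successors {3}): φ is false.
For instance, at 6:
  At 6: []r | []<>p is true, so ~([]r | []<>p) is false.
    At 6: []r is false, []<>p is true, so []r | []<>p is true.
      At 6: []r requires r at every successor {3}.
        r fails at 3, so []r is false at 6.
      At 6: []<>p requires <>p at every successor {3}.
        At 3: <>p is true.
      So []<>p is true at 6.
Satisfying worlds: {1, 2, 3, 4, 5}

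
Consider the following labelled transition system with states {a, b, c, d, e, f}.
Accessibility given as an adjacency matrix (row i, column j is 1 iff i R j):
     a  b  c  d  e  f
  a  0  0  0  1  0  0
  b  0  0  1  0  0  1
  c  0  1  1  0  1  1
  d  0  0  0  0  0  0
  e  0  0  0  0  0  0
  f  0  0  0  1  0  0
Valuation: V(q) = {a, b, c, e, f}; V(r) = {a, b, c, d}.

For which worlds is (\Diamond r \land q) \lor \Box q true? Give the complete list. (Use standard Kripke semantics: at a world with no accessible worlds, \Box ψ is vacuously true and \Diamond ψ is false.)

a, b, c, d, e, f

Recall that \Box ψ holds at a world iff ψ holds at every accessible world, and \Diamond ψ holds iff ψ holds at some accessible world.
Let φ = (\Diamond r \land q) \lor \Box q. Evaluate φ at each world:
  a (successors {d}): φ is true.
  b (successors {c, f}): φ is true.
  c (successors {b, c, e, f}): φ is true.
  d (successors ∅): φ is true.
  e (successors ∅): φ is true.
  f (successors {d}): φ is true.
For instance, at f:
  At f: \Diamond r \land q is true, \Box q is false, so (\Diamond r \land q) \lor \Box q is true.
    At f: \Diamond r is true, q is true, so \Diamond r \land q is true.
      At f: \Diamond r requires r at some successor in {d}.
        r holds at d, so \Diamond r is true at f.
    At f: \Box q requires q at every successor {d}.
      q fails at d, so \Box q is false at f.
Satisfying worlds: {a, b, c, d, e, f}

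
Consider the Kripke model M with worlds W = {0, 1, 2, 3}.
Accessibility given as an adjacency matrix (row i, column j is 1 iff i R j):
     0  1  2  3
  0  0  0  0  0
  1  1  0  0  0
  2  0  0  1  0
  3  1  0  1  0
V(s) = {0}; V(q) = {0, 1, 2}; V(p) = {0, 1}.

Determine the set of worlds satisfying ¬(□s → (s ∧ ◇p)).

0, 1

Let φ = ¬(□s → (s ∧ ◇p)). Evaluate φ at each world:
  0 (successors ∅): φ is true.
  1 (successors {0}): φ is true.
  2 (successors {2}): φ is false.
  3 (successors {0, 2}): φ is false.
For instance, at 3:
  At 3: □s → (s ∧ ◇p) is true, so ¬(□s → (s ∧ ◇p)) is false.
    At 3: □s is false, s ∧ ◇p is false, so □s → (s ∧ ◇p) is true.
      At 3: □s requires s at every successor {0, 2}.
        s fails at 2, so □s is false at 3.
      At 3: s is false, ◇p is true, so s ∧ ◇p is false.
Satisfying worlds: {0, 1}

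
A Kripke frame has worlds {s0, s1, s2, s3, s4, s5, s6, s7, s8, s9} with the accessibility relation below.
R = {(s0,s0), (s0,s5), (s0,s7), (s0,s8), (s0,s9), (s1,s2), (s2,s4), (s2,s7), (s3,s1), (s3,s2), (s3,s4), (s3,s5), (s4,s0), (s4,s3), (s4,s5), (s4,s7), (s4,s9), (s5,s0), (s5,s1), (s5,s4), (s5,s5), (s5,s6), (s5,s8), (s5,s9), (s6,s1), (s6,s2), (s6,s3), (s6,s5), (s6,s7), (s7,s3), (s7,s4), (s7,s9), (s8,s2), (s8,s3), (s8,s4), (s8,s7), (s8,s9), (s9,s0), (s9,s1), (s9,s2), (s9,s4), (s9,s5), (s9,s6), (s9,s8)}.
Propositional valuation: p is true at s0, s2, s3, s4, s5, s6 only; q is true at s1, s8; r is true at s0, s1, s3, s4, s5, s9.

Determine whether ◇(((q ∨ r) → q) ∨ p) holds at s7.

At s7: ◇(((q ∨ r) → q) ∨ p) requires ((q ∨ r) → q) ∨ p at some successor in {s3, s4, s9}.
  ((q ∨ r) → q) ∨ p holds at s3, so ◇(((q ∨ r) → q) ∨ p) is true at s7.

Yes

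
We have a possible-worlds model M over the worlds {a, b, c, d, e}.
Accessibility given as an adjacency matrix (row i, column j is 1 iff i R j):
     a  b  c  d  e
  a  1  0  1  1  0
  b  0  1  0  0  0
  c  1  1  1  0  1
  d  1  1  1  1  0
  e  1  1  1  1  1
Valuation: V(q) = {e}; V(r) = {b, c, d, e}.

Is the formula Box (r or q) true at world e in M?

At e: Box (r or q) requires r or q at every successor {a, b, c, d, e}.
  r or q fails at a, so Box (r or q) is false at e.

No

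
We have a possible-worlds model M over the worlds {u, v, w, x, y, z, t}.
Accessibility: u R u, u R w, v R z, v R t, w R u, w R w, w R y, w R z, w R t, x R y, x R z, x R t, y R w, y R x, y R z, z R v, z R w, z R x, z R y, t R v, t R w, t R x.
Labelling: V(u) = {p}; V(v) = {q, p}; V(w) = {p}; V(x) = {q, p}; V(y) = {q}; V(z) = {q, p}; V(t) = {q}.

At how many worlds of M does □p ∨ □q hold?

5

Let φ = □p ∨ □q. Evaluate φ at each world:
  u (successors {u, w}): φ is true.
  v (successors {z, t}): φ is true.
  w (successors {u, w, y, z, t}): φ is false.
  x (successors {y, z, t}): φ is true.
  y (successors {w, x, z}): φ is true.
  z (successors {v, w, x, y}): φ is false.
  t (successors {v, w, x}): φ is true.
For instance, at z:
  At z: □p is false, □q is false, so □p ∨ □q is false.
    At z: □p requires p at every successor {v, w, x, y}.
      p fails at y, so □p is false at z.
    At z: □q requires q at every successor {v, w, x, y}.
      q fails at w, so □q is false at z.
Satisfying worlds: {u, v, x, y, t}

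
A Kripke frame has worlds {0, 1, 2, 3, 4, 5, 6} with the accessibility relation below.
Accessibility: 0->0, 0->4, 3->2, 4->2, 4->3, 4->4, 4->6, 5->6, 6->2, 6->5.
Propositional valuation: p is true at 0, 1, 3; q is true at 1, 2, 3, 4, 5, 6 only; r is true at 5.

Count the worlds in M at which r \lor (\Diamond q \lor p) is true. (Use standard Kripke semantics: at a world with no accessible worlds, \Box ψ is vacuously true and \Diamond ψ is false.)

6

Let φ = r \lor (\Diamond q \lor p). Evaluate φ at each world:
  0 (successors {0, 4}): φ is true.
  1 (successors ∅): φ is true.
  2 (successors ∅): φ is false.
  3 (successors {2}): φ is true.
  4 (successors {2, 3, 4, 6}): φ is true.
  5 (successors {6}): φ is true.
  6 (successors {2, 5}): φ is true.
For instance, at 4:
  At 4: r is false, \Diamond q \lor p is true, so r \lor (\Diamond q \lor p) is true.
    At 4: \Diamond q is true, p is false, so \Diamond q \lor p is true.
      At 4: \Diamond q requires q at some successor in {2, 3, 4, 6}.
        q holds at 2, so \Diamond q is true at 4.
Satisfying worlds: {0, 1, 3, 4, 5, 6}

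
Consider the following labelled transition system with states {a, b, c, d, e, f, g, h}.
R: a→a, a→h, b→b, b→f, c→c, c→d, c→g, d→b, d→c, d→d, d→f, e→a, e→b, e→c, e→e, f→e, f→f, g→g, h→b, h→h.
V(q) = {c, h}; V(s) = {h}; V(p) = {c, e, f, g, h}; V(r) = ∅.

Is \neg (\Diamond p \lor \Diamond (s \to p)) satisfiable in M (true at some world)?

No

Let φ = \neg (\Diamond p \lor \Diamond (s \to p)). Evaluate φ at each world:
  a (successors {a, h}): φ is false.
  b (successors {b, f}): φ is false.
  c (successors {c, d, g}): φ is false.
  d (successors {b, c, d, f}): φ is false.
  e (successors {a, b, c, e}): φ is false.
  f (successors {e, f}): φ is false.
  g (successors {g}): φ is false.
  h (successors {b, h}): φ is false.
For instance, at b:
  At b: \Diamond p \lor \Diamond (s \to p) is true, so \neg (\Diamond p \lor \Diamond (s \to p)) is false.
    At b: \Diamond p is true, \Diamond (s \to p) is true, so \Diamond p \lor \Diamond (s \to p) is true.
      At b: \Diamond p requires p at some successor in {b, f}.
        p holds at f, so \Diamond p is true at b.
      At b: \Diamond (s \to p) requires s \to p at some successor in {b, f}.
        s \to p holds at b, so \Diamond (s \to p) is true at b.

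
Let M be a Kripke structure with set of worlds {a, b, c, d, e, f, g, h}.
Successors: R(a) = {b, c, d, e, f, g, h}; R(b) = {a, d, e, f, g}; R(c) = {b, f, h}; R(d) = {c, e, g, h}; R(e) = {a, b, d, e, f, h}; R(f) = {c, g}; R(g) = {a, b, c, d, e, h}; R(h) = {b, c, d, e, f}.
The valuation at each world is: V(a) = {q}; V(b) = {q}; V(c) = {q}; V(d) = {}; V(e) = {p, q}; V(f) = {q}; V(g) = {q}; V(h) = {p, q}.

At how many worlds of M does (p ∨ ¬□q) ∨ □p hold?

Let φ = (p ∨ ¬□q) ∨ □p. Evaluate φ at each world:
  a (successors {b, c, d, e, f, g, h}): φ is true.
  b (successors {a, d, e, f, g}): φ is true.
  c (successors {b, f, h}): φ is false.
  d (successors {c, e, g, h}): φ is false.
  e (successors {a, b, d, e, f, h}): φ is true.
  f (successors {c, g}): φ is false.
  g (successors {a, b, c, d, e, h}): φ is true.
  h (successors {b, c, d, e, f}): φ is true.
For instance, at a:
  At a: p ∨ ¬□q is true, □p is false, so (p ∨ ¬□q) ∨ □p is true.
    At a: p is false, ¬□q is true, so p ∨ ¬□q is true.
      At a: □q is false, so ¬□q is true.
    At a: □p requires p at every successor {b, c, d, e, f, g, h}.
      p fails at b, so □p is false at a.
Satisfying worlds: {a, b, e, g, h}

5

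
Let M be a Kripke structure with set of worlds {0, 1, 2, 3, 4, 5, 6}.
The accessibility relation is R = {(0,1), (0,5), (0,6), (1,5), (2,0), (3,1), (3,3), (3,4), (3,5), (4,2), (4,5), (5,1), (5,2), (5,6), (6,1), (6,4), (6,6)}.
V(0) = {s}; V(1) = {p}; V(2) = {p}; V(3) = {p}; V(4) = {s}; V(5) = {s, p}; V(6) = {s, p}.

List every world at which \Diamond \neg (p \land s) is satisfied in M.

Recall that \Diamond ψ holds at a world iff ψ holds at some accessible world.
Let φ = \Diamond \neg (p \land s). Evaluate φ at each world:
  0 (successors {1, 5, 6}): φ is true.
  1 (successors {5}): φ is false.
  2 (successors {0}): φ is true.
  3 (successors {1, 3, 4, 5}): φ is true.
  4 (successors {2, 5}): φ is true.
  5 (successors {1, 2, 6}): φ is true.
  6 (successors {1, 4, 6}): φ is true.
For instance, at 3:
  At 3: \Diamond \neg (p \land s) requires \neg (p \land s) at some successor in {1, 3, 4, 5}.
    \neg (p \land s) holds at 1, so \Diamond \neg (p \land s) is true at 3.
Satisfying worlds: {0, 2, 3, 4, 5, 6}

0, 2, 3, 4, 5, 6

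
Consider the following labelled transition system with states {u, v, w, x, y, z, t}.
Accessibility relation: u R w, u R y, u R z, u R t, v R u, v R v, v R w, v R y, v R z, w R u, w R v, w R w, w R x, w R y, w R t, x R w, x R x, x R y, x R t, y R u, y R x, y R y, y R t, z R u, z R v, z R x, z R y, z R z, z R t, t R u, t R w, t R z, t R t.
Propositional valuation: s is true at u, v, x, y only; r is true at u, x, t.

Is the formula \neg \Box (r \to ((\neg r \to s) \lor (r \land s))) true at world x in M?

Recall that \Box ψ holds at a world iff ψ holds at every accessible world, and \Diamond ψ holds iff ψ holds at some accessible world.
At x: \Box (r \to ((\neg r \to s) \lor (r \land s))) is true, so \neg \Box (r \to ((\neg r \to s) \lor (r \land s))) is false.
  At x: \Box (r \to ((\neg r \to s) \lor (r \land s))) requires r \to ((\neg r \to s) \lor (r \land s)) at every successor {w, x, y, t}.
    At w: r \to ((\neg r \to s) \lor (r \land s)) is true.
    At x: r \to ((\neg r \to s) \lor (r \land s)) is true.
    At y: r \to ((\neg r \to s) \lor (r \land s)) is true.
    At t: r \to ((\neg r \to s) \lor (r \land s)) is true.
  So \Box (r \to ((\neg r \to s) \lor (r \land s))) is true at x.

No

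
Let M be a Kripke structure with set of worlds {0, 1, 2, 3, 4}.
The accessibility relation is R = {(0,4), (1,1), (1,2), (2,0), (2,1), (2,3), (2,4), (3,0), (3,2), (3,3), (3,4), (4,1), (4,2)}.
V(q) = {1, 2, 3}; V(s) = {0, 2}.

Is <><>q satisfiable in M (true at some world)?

Yes

Recall that <>ψ holds at a world iff ψ holds at some accessible world.
Let φ = <><>q. Evaluate φ at each world:
  0 (successors {4}): φ is true.
  1 (successors {1, 2}): φ is true.
  2 (successors {0, 1, 3, 4}): φ is true.
  3 (successors {0, 2, 3, 4}): φ is true.
  4 (successors {1, 2}): φ is true.
Detail at 0 (witness):
  At 0: <><>q requires <>q at some successor in {4}.
    <>q holds at 4, so <><>q is true at 0.
      At 4: <>q requires q at some successor in {1, 2}.
        q holds at 1, so <>q is true at 4.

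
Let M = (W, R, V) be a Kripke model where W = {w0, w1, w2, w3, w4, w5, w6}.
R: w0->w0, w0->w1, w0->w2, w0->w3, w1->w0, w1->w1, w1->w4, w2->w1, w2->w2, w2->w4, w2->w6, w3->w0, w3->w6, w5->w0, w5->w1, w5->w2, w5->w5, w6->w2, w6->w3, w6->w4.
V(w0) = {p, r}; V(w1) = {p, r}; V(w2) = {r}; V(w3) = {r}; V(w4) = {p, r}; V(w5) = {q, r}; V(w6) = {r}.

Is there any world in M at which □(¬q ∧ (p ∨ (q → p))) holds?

Recall that □ψ holds at a world iff ψ holds at every accessible world, and ◇ψ holds iff ψ holds at some accessible world.
Let φ = □(¬q ∧ (p ∨ (q → p))). Evaluate φ at each world:
  w0 (successors {w0, w1, w2, w3}): φ is true.
  w1 (successors {w0, w1, w4}): φ is true.
  w2 (successors {w1, w2, w4, w6}): φ is true.
  w3 (successors {w0, w6}): φ is true.
  w4 (successors ∅): φ is true.
  w5 (successors {w0, w1, w2, w5}): φ is false.
  w6 (successors {w2, w3, w4}): φ is true.
Detail at w0 (witness):
  At w0: □(¬q ∧ (p ∨ (q → p))) requires ¬q ∧ (p ∨ (q → p)) at every successor {w0, w1, w2, w3}.
    At w0: ¬q ∧ (p ∨ (q → p)) is true.
    At w1: ¬q ∧ (p ∨ (q → p)) is true.
    At w2: ¬q ∧ (p ∨ (q → p)) is true.
    At w3: ¬q ∧ (p ∨ (q → p)) is true.
  So □(¬q ∧ (p ∨ (q → p))) is true at w0.

Yes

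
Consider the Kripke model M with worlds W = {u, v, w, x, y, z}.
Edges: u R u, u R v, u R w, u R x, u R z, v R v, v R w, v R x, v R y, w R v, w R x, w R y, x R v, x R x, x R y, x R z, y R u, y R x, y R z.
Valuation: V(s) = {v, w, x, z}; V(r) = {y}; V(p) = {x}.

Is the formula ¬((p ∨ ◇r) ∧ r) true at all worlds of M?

Recall that ◇ψ holds at a world iff ψ holds at some accessible world.
Let φ = ¬((p ∨ ◇r) ∧ r). Evaluate φ at each world:
  u (successors {u, v, w, x, z}): φ is true.
  v (successors {v, w, x, y}): φ is true.
  w (successors {v, x, y}): φ is true.
  x (successors {v, x, y, z}): φ is true.
  y (successors {u, x, z}): φ is true.
  z (successors ∅): φ is true.
For instance, at v:
  At v: (p ∨ ◇r) ∧ r is false, so ¬((p ∨ ◇r) ∧ r) is true.
    At v: p ∨ ◇r is true, r is false, so (p ∨ ◇r) ∧ r is false.
      At v: p is false, ◇r is true, so p ∨ ◇r is true.

Yes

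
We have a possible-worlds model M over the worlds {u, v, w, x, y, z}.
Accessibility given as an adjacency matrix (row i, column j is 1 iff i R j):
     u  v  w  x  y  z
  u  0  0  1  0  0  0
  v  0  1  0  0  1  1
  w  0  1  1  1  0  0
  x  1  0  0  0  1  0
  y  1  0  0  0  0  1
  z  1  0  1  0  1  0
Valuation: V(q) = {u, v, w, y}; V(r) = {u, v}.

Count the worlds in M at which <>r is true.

Let φ = <>r. Evaluate φ at each world:
  u (successors {w}): φ is false.
  v (successors {v, y, z}): φ is true.
  w (successors {v, w, x}): φ is true.
  x (successors {u, y}): φ is true.
  y (successors {u, z}): φ is true.
  z (successors {u, w, y}): φ is true.
For instance, at x:
  At x: <>r requires r at some successor in {u, y}.
    r holds at u, so <>r is true at x.
Satisfying worlds: {v, w, x, y, z}

5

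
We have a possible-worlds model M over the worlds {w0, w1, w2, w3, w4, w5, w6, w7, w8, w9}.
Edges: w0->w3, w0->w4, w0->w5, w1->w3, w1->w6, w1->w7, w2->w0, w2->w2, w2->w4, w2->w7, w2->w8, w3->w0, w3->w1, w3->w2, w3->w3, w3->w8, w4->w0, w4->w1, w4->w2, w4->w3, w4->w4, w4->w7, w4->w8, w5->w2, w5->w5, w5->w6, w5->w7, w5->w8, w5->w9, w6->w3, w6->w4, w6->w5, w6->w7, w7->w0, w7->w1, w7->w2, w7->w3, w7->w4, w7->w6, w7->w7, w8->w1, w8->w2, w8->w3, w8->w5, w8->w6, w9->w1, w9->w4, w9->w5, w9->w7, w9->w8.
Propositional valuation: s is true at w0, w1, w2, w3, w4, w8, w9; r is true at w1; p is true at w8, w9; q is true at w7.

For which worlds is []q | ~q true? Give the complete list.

w0, w1, w2, w3, w4, w5, w6, w8, w9

Let φ = []q | ~q. Evaluate φ at each world:
  w0 (successors {w3, w4, w5}): φ is true.
  w1 (successors {w3, w6, w7}): φ is true.
  w2 (successors {w0, w2, w4, w7, w8}): φ is true.
  w3 (successors {w0, w1, w2, w3, w8}): φ is true.
  w4 (successors {w0, w1, w2, w3, w4, w7, w8}): φ is true.
  w5 (successors {w2, w5, w6, w7, w8, w9}): φ is true.
  w6 (successors {w3, w4, w5, w7}): φ is true.
  w7 (successors {w0, w1, w2, w3, w4, w6, w7}): φ is false.
  w8 (successors {w1, w2, w3, w5, w6}): φ is true.
  w9 (successors {w1, w4, w5, w7, w8}): φ is true.
For instance, at w6:
  At w6: []q is false, ~q is true, so []q | ~q is true.
    At w6: []q requires q at every successor {w3, w4, w5, w7}.
      q fails at w3, so []q is false at w6.
Satisfying worlds: {w0, w1, w2, w3, w4, w5, w6, w8, w9}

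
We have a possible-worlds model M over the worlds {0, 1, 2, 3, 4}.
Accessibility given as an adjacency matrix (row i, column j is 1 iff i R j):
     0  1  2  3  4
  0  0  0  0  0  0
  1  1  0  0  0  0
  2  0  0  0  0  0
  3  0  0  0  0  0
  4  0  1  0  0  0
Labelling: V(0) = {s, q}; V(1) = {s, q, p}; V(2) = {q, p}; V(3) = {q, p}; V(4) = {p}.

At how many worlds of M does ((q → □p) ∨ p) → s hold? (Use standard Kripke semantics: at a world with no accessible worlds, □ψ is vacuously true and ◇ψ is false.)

Let φ = ((q → □p) ∨ p) → s. Evaluate φ at each world:
  0 (successors ∅): φ is true.
  1 (successors {0}): φ is true.
  2 (successors ∅): φ is false.
  3 (successors ∅): φ is false.
  4 (successors {1}): φ is false.
For instance, at 4:
  At 4: (q → □p) ∨ p is true, s is false, so ((q → □p) ∨ p) → s is false.
    At 4: q → □p is true, p is true, so (q → □p) ∨ p is true.
      At 4: q is false, □p is true, so q → □p is true.
Satisfying worlds: {0, 1}

2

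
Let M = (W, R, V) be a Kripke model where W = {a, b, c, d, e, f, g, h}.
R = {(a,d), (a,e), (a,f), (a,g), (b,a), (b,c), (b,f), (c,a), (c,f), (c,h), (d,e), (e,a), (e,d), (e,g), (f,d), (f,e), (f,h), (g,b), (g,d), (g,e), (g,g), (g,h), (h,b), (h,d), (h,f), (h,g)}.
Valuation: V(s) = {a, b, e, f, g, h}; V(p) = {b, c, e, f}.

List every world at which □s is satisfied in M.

c, d

Let φ = □s. Evaluate φ at each world:
  a (successors {d, e, f, g}): φ is false.
  b (successors {a, c, f}): φ is false.
  c (successors {a, f, h}): φ is true.
  d (successors {e}): φ is true.
  e (successors {a, d, g}): φ is false.
  f (successors {d, e, h}): φ is false.
  g (successors {b, d, e, g, h}): φ is false.
  h (successors {b, d, f, g}): φ is false.
For instance, at f:
  At f: □s requires s at every successor {d, e, h}.
    s fails at d, so □s is false at f.
Satisfying worlds: {c, d}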